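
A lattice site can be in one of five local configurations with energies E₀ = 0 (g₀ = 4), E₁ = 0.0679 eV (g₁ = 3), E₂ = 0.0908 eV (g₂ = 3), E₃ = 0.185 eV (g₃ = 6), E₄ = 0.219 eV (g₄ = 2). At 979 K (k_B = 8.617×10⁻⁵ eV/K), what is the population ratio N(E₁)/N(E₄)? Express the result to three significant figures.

k_BT = 8.617×10⁻⁵ × 979 K = 0.084360 eV.
n₁/n₄ = (g₁/g₄) exp[−(E₁−E₄)/kT] = (3/2) × exp(−(-0.1511 eV)/(0.084360 eV)) = (3/2) × exp(1.7911) = 8.99.

8.99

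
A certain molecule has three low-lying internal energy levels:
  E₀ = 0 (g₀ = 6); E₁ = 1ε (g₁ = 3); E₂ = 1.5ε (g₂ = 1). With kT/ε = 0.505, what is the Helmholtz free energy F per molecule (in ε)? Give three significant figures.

-0.943 ε

Eᵢ/kT = 0, 1.9802, 2.9703.
Z = Σ gᵢe^(−Eᵢ/kT) = 6·e^(−0) + 3·e^(−1.9802) + 1·e^(−2.9703) = 6.0000 + 0.41412 + 0.051288 = 6.4654.
F = −kT ln Z = −0.505 × ln(6.4654) = −0.505 × 1.8665 = -0.943 ε.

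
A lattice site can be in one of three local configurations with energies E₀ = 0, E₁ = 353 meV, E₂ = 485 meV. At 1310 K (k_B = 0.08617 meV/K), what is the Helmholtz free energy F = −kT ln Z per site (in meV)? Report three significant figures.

-6.31 meV

k_BT = 0.08617 × 1310 K = 112.88 meV.
Eᵢ/kT = 0, 3.1272, 4.2966.
Z = Σ e^(−Eᵢ/kT) = e^(−0) + e^(−3.1272) + e^(−4.2966) = 1.0000 + 0.043840 + 0.013615 = 1.0575.
F = −kT ln Z = −112.88 × ln(1.0575) = −112.88 × 0.055908 = -6.31 meV.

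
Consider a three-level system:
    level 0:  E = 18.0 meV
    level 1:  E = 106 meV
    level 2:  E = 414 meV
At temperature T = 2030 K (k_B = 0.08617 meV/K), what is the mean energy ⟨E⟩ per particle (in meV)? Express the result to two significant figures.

73 meV

k_BT = 0.08617 × 2030 K = 174.9 meV.
Eᵢ/kT = 0.1029, 0.6061, 2.367.
Z = Σ e^(−Eᵢ/kT) = e^(−0.1029) + e^(−0.6061) + e^(−2.367) = 0.9022 + 0.5455 + 0.09376 = 1.541.
⟨E⟩ = Σ Eᵢ e^(−Eᵢ/kT) / Z = (18.0·0.9022 + 106·0.5455 + 414·0.09376) / 1.541 = 73 meV.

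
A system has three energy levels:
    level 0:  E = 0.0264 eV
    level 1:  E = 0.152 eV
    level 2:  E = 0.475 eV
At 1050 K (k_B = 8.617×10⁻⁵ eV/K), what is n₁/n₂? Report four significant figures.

35.51

k_BT = 8.617×10⁻⁵ × 1050 K = 0.0904785 eV.
n₁/n₂ = exp[−(E₁−E₂)/kT] = exp(−(-0.323 eV)/(0.0904785 eV)) = exp(3.56991) = 35.51.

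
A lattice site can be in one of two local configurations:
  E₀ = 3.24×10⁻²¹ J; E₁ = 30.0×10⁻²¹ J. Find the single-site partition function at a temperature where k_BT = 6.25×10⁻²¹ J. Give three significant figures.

Z = 0.604

Eᵢ/kT = 0.51840, 4.8000.
Z = Σ e^(−Eᵢ/kT) = e^(−0.51840) + e^(−4.8000) = 0.59547 + 0.0082297 = 0.60370.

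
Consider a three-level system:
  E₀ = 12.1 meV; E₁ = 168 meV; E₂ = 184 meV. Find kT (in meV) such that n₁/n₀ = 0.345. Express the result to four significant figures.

n₁/n₀ = exp[−(E₁−E₀)/kT] = 0.345.
⇒ (E₁−E₀)/kT = ln(1/0.345) = ln(2.89855) = 1.06421.
kT = 155.9 meV / 1.06421 = 146.5 meV.

146.5 meV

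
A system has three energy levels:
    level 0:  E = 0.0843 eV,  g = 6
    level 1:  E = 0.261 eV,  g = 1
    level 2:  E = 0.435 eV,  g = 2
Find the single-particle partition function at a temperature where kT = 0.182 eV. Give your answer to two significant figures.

Eᵢ/kT = 0.4632, 1.434, 2.390.
Z = Σ gᵢe^(−Eᵢ/kT) = 6·e^(−0.4632) + 1·e^(−1.434) + 2·e^(−2.390) = 3.776 + 0.2384 + 0.1833 = 4.198.

Z = 4.2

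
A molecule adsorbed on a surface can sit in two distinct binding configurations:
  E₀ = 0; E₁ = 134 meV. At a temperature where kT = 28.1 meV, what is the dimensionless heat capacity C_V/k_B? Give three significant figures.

0.190

Eᵢ/kT = 0, 4.7687.
Z = Σ e^(−Eᵢ/kT) = e^(−0) + e^(−4.7687) = 1.0000 + 0.0084914 = 1.0085.
⟨E⟩ = 1.1283 meV, ⟨E²⟩ = 151.19 meV².
C_V/k_B = (⟨E²⟩ − ⟨E⟩²)/(kT)² = (151.19 − 1.2731)/789.61 = 0.190.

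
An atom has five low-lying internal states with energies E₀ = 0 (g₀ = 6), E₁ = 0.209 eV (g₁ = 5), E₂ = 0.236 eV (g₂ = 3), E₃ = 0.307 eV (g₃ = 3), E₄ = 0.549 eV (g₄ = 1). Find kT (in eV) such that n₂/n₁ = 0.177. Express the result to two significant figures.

n₂/n₁ = (g₂/g₁) exp[−(E₂−E₁)/kT] = 0.177.
⇒ (E₂−E₁)/kT = ln((3/5)/0.177) = ln(3.390) = 1.221.
kT = 0.027 eV / 1.221 = 0.022 eV.

0.022 eV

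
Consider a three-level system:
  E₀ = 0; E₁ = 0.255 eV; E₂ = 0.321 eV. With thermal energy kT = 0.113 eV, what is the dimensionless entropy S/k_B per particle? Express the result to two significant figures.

0.50

Eᵢ/kT = 0, 2.257, 2.841.
Z = Σ e^(−Eᵢ/kT) = e^(−0) + e^(−2.257) + e^(−2.841) = 1.000 + 0.1047 + 0.05837 = 1.163.
⟨E⟩ = Σ EᵢPᵢ = 0.03907 eV.
S/k_B = ln Z + ⟨E⟩/kT = ln(1.163) + 0.03907/0.113 = 0.1510 + 0.3458 = 0.50.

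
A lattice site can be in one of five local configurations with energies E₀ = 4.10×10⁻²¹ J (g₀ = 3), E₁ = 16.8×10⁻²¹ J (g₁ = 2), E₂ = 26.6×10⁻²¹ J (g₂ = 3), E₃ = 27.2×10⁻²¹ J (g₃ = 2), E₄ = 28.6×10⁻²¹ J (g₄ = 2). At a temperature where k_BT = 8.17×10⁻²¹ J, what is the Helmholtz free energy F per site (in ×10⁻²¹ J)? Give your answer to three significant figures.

Eᵢ/kT = 0.50184, 2.0563, 3.2558, 3.3293, 3.5006.
Z = Σ gᵢe^(−Eᵢ/kT) = 3·e^(−0.50184) + 2·e^(−2.0563) + 3·e^(−3.2558) + 2·e^(−3.3293) + 2·e^(−3.5006) = 1.8162 + 0.25585 + 0.11565 + 0.071636 + 0.060359 = 2.3197.
F = −kT ln Z = −8.17 × ln(2.3197) = −8.17 × 0.84144 = -6.87 ×10⁻²¹ J.

-6.87 ×10⁻²¹ J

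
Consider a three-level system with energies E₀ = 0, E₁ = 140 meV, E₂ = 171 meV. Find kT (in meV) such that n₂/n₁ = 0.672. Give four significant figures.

77.99 meV

n₂/n₁ = exp[−(E₂−E₁)/kT] = 0.672.
⇒ (E₂−E₁)/kT = ln(1/0.672) = ln(1.48810) = 0.397500.
kT = 31 meV / 0.397500 = 77.99 meV.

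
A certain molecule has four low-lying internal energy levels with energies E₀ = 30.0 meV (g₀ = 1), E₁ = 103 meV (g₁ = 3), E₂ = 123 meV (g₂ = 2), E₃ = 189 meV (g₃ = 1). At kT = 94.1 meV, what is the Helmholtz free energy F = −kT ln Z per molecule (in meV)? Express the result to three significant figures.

Eᵢ/kT = 0.31881, 1.0946, 1.3071, 2.0085.
Z = Σ gᵢe^(−Eᵢ/kT) = 1·e^(−0.31881) + 3·e^(−1.0946) + 2·e^(−1.3071) + 1·e^(−2.0085) = 0.72701 + 1.0040 + 0.54121 + 0.13419 = 2.4064.
F = −kT ln Z = −94.1 × ln(2.4064) = −94.1 × 0.87813 = -82.6 meV.

-82.6 meV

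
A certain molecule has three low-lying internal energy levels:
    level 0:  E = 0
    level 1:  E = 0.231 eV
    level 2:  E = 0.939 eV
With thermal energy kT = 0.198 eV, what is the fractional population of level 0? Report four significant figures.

Eᵢ/kT = 0, 1.16667, 4.74242.
Z = Σ e^(−Eᵢ/kT) = e^(−0) + e^(−1.16667) + e^(−4.74242) = 1.00000 + 0.311402 + 0.00871752 = 1.32012.
P₀ = e^(−E₀/kT) / Z = 1.00000/1.32012 = 0.7575.

0.7575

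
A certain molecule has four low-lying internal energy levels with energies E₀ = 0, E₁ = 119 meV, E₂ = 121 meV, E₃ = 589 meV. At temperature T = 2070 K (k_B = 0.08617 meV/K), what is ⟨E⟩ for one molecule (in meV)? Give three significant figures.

k_BT = 0.08617 × 2070 K = 178.37 meV.
Eᵢ/kT = 0, 0.66715, 0.67837, 3.3021.
Z = Σ e^(−Eᵢ/kT) = e^(−0) + e^(−0.66715) + e^(−0.67837) + e^(−3.3021) = 1.0000 + 0.51317 + 0.50744 + 0.036806 = 2.0574.
⟨E⟩ = Σ Eᵢ e^(−Eᵢ/kT) / Z = (0·1.0000 + 119·0.51317 + 121·0.50744 + 589·0.036806) / 2.0574 = 70.1 meV.

70.1 meV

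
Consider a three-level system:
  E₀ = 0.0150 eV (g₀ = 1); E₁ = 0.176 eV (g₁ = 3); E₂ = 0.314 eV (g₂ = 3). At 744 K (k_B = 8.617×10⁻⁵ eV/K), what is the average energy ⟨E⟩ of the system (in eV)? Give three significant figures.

0.0525 eV

k_BT = 8.617×10⁻⁵ × 744 K = 0.064110 eV.
Eᵢ/kT = 0.23397, 2.7453, 4.8978.
Z = Σ gᵢe^(−Eᵢ/kT) = 1·e^(−0.23397) + 3·e^(−2.7453) + 3·e^(−4.8978) = 0.79139 + 0.19269 + 0.022389 = 1.0065.
⟨E⟩ = Σ Eᵢ gᵢe^(−Eᵢ/kT) / Z = (0.0150·0.79139 + 0.176·0.19269 + 0.314·0.022389) / 1.0065 = 0.0525 eV.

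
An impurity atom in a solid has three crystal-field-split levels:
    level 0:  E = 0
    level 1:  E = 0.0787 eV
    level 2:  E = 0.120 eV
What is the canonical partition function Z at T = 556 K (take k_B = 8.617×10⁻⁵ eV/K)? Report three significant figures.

k_BT = 8.617×10⁻⁵ × 556 K = 0.047911 eV.
Eᵢ/kT = 0, 1.6426, 2.5046.
Z = Σ e^(−Eᵢ/kT) = e^(−0) + e^(−1.6426) + e^(−2.5046) = 1.0000 + 0.19348 + 0.081708 = 1.2752.

Z = 1.28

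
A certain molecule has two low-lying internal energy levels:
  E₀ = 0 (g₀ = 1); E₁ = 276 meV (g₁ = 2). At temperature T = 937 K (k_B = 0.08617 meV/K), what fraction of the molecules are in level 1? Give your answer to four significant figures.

k_BT = 0.08617 × 937 K = 80.7413 meV.
Eᵢ/kT = 0, 3.41832.
Z = Σ gᵢe^(−Eᵢ/kT) = 1·e^(−0) + 2·e^(−3.41832) = 1.00000 + 0.0655349 = 1.06553.
P₁ = g₁ e^(−E₁/kT) / Z = 0.0655349/1.06553 = 0.06150.

0.06150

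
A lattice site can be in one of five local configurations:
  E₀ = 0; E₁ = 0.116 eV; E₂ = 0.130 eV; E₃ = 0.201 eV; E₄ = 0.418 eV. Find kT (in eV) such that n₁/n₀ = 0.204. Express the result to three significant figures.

n₁/n₀ = exp[−(E₁−E₀)/kT] = 0.204.
⇒ (E₁−E₀)/kT = ln(1/0.204) = ln(4.9020) = 1.5896.
kT = 0.116 eV / 1.5896 = 0.0730 eV.

0.0730 eV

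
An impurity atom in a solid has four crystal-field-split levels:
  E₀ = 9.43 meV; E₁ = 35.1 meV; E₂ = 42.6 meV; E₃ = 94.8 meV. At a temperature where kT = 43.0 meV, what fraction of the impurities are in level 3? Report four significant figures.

0.06387

Eᵢ/kT = 0.219302, 0.816279, 0.990698, 2.20465.
Z = Σ e^(−Eᵢ/kT) = e^(−0.219302) + e^(−0.816279) + e^(−0.990698) + e^(−2.20465) = 0.803079 + 0.442074 + 0.371317 + 0.110289 = 1.72676.
P₃ = e^(−E₃/kT) / Z = 0.110289/1.72676 = 0.06387.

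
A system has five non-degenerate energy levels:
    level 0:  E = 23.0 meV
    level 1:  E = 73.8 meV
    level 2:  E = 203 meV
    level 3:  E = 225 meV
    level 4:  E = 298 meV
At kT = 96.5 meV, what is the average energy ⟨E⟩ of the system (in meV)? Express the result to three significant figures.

Eᵢ/kT = 0.23834, 0.76477, 2.1036, 2.3316, 3.0881.
Z = Σ e^(−Eᵢ/kT) = e^(−0.23834) + e^(−0.76477) + e^(−2.1036) + e^(−2.3316) + e^(−3.0881) = 0.78793 + 0.46544 + 0.12202 + 0.097140 + 0.045588 = 1.5181.
⟨E⟩ = Σ Eᵢ e^(−Eᵢ/kT) / Z = (23.0·0.78793 + 73.8·0.46544 + 203·0.12202 + 225·0.097140 + 298·0.045588) / 1.5181 = 74.2 meV.

74.2 meV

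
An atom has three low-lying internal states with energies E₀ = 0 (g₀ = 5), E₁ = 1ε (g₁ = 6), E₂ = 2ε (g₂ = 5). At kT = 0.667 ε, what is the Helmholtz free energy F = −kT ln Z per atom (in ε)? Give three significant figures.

-1.26 ε

Eᵢ/kT = 0, 1.4993, 2.9985.
Z = Σ gᵢe^(−Eᵢ/kT) = 5·e^(−0) + 6·e^(−1.4993) + 5·e^(−2.9985) = 5.0000 + 1.3397 + 0.24931 = 6.5890.
F = −kT ln Z = −0.667 × ln(6.5890) = −0.667 × 1.8854 = -1.26 ε.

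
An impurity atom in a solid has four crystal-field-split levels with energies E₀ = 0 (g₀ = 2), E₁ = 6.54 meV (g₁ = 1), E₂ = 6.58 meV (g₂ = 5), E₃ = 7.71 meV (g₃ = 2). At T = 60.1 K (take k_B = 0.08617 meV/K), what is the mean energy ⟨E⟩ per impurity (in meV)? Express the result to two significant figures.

3.5 meV

k_BT = 0.08617 × 60.1 K = 5.179 meV.
Eᵢ/kT = 0, 1.263, 1.271, 1.489.
Z = Σ gᵢe^(−Eᵢ/kT) = 2·e^(−0) + 1·e^(−1.263) + 5·e^(−1.271) + 2·e^(−1.489) = 2.000 + 0.2828 + 1.403 + 0.4512 = 4.137.
⟨E⟩ = Σ Eᵢ gᵢe^(−Eᵢ/kT) / Z = (0·2.000 + 6.54·0.2828 + 6.58·1.403 + 7.71·0.4512) / 4.137 = 3.5 meV.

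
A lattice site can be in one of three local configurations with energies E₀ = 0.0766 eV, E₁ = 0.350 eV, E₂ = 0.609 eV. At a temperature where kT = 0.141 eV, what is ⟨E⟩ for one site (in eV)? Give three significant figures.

0.121 eV

Eᵢ/kT = 0.54326, 2.4823, 4.3191.
Z = Σ e^(−Eᵢ/kT) = e^(−0.54326) + e^(−2.4823) + e^(−4.3191) = 0.58085 + 0.083551 + 0.013312 = 0.67771.
⟨E⟩ = Σ Eᵢ e^(−Eᵢ/kT) / Z = (0.0766·0.58085 + 0.350·0.083551 + 0.609·0.013312) / 0.67771 = 0.121 eV.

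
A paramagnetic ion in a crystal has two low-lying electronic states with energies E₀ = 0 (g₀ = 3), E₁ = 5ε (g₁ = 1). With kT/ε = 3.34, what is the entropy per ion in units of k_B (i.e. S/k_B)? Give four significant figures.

1.274

Eᵢ/kT = 0, 1.49701.
Z = Σ gᵢe^(−Eᵢ/kT) = 3·e^(−0) + 1·e^(−1.49701) = 3.00000 + 0.223798 = 3.22380.
⟨E⟩ = Σ EᵢPᵢ = 0.347103 ε.
S/k_B = ln Z + ⟨E⟩/kT = ln(3.22380) + 0.347103/3.34 = 1.17056 + 0.103923 = 1.274.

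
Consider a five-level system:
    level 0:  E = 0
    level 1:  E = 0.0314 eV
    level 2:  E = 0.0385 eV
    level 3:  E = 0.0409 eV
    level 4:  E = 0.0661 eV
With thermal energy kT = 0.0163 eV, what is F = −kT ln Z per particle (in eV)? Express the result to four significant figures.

-0.004753 eV

Eᵢ/kT = 0, 1.92638, 2.36196, 2.50920, 4.05521.
Z = Σ e^(−Eᵢ/kT) = e^(−0) + e^(−1.92638) + e^(−2.36196) + e^(−2.50920) + e^(−4.05521) = 1.00000 + 0.145675 + 0.0942353 + 0.0813333 + 0.0173318 = 1.33858.
F = −kT ln Z = −0.0163 × ln(1.33858) = −0.0163 × 0.291609 = -0.004753 eV.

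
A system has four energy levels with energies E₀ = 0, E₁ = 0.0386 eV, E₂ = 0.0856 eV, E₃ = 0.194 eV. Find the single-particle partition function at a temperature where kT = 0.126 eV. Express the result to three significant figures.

Eᵢ/kT = 0, 0.30635, 0.67937, 1.5397.
Z = Σ e^(−Eᵢ/kT) = e^(−0) + e^(−0.30635) + e^(−0.67937) + e^(−1.5397) = 1.0000 + 0.73613 + 0.50694 + 0.21445 = 2.4575.

Z = 2.46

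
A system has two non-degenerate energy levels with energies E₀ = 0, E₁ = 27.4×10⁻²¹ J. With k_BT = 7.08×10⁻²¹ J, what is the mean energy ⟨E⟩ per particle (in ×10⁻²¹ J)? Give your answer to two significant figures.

0.56 ×10⁻²¹ J

Eᵢ/kT = 0, 3.870.
Z = Σ e^(−Eᵢ/kT) = e^(−0) + e^(−3.870) = 1.000 + 0.02086 = 1.021.
⟨E⟩ = Σ Eᵢ e^(−Eᵢ/kT) / Z = (0·1.000 + 27.4·0.02086) / 1.021 = 0.56 ×10⁻²¹ J.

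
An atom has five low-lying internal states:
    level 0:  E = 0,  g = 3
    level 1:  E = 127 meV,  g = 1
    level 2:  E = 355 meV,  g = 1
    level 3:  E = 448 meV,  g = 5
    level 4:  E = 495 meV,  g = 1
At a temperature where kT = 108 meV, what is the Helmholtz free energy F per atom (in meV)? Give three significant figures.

Eᵢ/kT = 0, 1.1759, 3.2870, 4.1481, 4.5833.
Z = Σ gᵢe^(−Eᵢ/kT) = 3·e^(−0) + 1·e^(−1.1759) + 1·e^(−3.2870) + 5·e^(−4.1481) + 1·e^(−4.5833) = 3.0000 + 0.30854 + 0.037366 + 0.078972 + 0.010221 = 3.4351.
F = −kT ln Z = −108 × ln(3.4351) = −108 × 1.2340 = -133 meV.

-133 meV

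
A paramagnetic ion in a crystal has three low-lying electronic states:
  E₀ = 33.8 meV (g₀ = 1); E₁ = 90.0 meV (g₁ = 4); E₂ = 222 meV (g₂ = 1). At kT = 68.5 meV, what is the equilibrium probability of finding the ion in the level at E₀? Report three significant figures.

Eᵢ/kT = 0.49343, 1.3139, 3.2409.
Z = Σ gᵢe^(−Eᵢ/kT) = 1·e^(−0.49343) + 4·e^(−1.3139) + 1·e^(−3.2409) = 0.61053 + 1.0751 + 0.039129 = 1.7248.
P₀ = g₀ e^(−E₀/kT) / Z = 0.61053/1.7248 = 0.354.

0.354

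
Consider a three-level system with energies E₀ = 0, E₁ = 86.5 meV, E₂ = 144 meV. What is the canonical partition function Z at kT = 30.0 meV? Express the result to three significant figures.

Eᵢ/kT = 0, 2.8833, 4.8000.
Z = Σ e^(−Eᵢ/kT) = e^(−0) + e^(−2.8833) + e^(−4.8000) = 1.0000 + 0.055950 + 0.0082297 = 1.0642.

Z = 1.06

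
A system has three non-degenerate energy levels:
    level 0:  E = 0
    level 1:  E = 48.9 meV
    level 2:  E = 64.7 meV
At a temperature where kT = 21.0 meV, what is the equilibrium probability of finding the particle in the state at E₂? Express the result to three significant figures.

0.0402

Eᵢ/kT = 0, 2.3286, 3.0810.
Z = Σ e^(−Eᵢ/kT) = e^(−0) + e^(−2.3286) + e^(−3.0810) = 1.0000 + 0.097432 + 0.045913 = 1.1433.
P₂ = e^(−E₂/kT) / Z = 0.045913/1.1433 = 0.0402.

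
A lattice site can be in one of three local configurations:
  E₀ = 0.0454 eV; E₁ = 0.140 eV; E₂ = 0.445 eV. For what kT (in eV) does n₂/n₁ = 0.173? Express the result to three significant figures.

0.174 eV

n₂/n₁ = exp[−(E₂−E₁)/kT] = 0.173.
⇒ (E₂−E₁)/kT = ln(1/0.173) = ln(5.7803) = 1.7545.
kT = 0.305 eV / 1.7545 = 0.174 eV.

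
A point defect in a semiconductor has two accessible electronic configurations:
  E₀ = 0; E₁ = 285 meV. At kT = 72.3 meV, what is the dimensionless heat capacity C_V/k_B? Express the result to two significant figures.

0.29

Eᵢ/kT = 0, 3.942.
Z = Σ e^(−Eᵢ/kT) = e^(−0) + e^(−3.942) = 1.000 + 0.01941 = 1.019.
⟨E⟩ = 5.429 meV, ⟨E²⟩ = 1547 meV².
C_V/k_B = (⟨E²⟩ − ⟨E⟩²)/(kT)² = (1547 − 29.47)/5227 = 0.29.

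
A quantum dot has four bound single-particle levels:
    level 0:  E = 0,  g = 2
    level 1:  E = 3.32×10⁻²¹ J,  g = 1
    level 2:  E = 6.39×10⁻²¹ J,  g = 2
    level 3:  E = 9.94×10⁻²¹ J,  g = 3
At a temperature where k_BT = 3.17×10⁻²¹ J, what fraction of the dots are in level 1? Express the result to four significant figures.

Eᵢ/kT = 0, 1.04732, 2.01577, 3.13565.
Z = Σ gᵢe^(−Eᵢ/kT) = 2·e^(−0) + 1·e^(−1.04732) + 2·e^(−2.01577) + 3·e^(−3.13565) = 2.00000 + 0.350877 + 0.266436 + 0.130414 = 2.74773.
P₁ = g₁ e^(−E₁/kT) / Z = 0.350877/2.74773 = 0.1277.

0.1277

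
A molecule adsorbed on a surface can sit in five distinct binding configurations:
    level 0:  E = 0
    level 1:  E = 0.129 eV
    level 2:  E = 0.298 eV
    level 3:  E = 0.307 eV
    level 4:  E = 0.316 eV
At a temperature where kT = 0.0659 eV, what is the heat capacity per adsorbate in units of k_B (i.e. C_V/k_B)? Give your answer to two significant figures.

0.87

Eᵢ/kT = 0, 1.958, 4.522, 4.659, 4.795.
Z = Σ e^(−Eᵢ/kT) = e^(−0) + e^(−1.958) + e^(−4.522) + e^(−4.659) + e^(−4.795) = 1.000 + 0.1411 + 0.01087 + 0.009476 + 0.008271 = 1.170.
⟨E⟩ = 0.02305 eV, ⟨E²⟩ = 0.004301 eV².
C_V/k_B = (⟨E²⟩ − ⟨E⟩²)/(kT)² = (0.004301 − 0.0005313)/0.004343 = 0.87.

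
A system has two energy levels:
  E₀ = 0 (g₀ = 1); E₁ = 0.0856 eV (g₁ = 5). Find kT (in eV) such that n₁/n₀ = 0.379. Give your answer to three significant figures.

n₁/n₀ = (g₁/g₀) exp[−(E₁−E₀)/kT] = 0.379.
⇒ (E₁−E₀)/kT = ln((5/1)/0.379) = ln(13.193) = 2.5797.
kT = 0.0856 eV / 2.5797 = 0.0332 eV.

0.0332 eV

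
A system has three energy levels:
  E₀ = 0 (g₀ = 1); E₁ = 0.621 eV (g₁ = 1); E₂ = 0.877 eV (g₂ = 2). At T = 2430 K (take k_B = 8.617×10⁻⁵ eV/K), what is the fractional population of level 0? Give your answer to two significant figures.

0.92

k_BT = 8.617×10⁻⁵ × 2430 K = 0.2094 eV.
Eᵢ/kT = 0, 2.966, 4.188.
Z = Σ gᵢe^(−Eᵢ/kT) = 1·e^(−0) + 1·e^(−2.966) + 2·e^(−4.188) = 1.000 + 0.05151 + 0.03035 = 1.082.
P₀ = g₀ e^(−E₀/kT) / Z = 1.000/1.082 = 0.92.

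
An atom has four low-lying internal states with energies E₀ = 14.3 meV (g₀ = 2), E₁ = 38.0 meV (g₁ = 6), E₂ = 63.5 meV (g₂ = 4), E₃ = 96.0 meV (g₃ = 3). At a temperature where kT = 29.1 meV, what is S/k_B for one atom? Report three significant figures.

Eᵢ/kT = 0.49141, 1.3058, 2.1821, 3.2990.
Z = Σ gᵢe^(−Eᵢ/kT) = 2·e^(−0.49141) + 6·e^(−1.3058) + 4·e^(−2.1821) + 3·e^(−3.2990) = 1.2235 + 1.6257 + 0.45122 + 0.11076 = 3.4112.
⟨E⟩ = Σ EᵢPᵢ = 34.756 meV.
S/k_B = ln Z + ⟨E⟩/kT = ln(3.4112) + 34.756/29.1 = 1.2271 + 1.1944 = 2.42.

2.42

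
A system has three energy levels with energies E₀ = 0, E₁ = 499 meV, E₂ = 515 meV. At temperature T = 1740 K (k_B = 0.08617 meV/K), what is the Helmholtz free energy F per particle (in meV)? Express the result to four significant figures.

-9.877 meV

k_BT = 0.08617 × 1740 K = 149.936 meV.
Eᵢ/kT = 0, 3.32809, 3.43480.
Z = Σ e^(−Eᵢ/kT) = e^(−0) + e^(−3.32809) + e^(−3.43480) = 1.00000 + 0.0358615 + 0.0322319 = 1.06809.
F = −kT ln Z = −149.936 × ln(1.06809) = −149.936 × 0.0658720 = -9.877 meV.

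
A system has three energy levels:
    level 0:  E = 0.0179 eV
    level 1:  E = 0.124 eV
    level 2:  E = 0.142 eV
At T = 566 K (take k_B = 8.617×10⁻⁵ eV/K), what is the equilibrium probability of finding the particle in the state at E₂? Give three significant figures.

k_BT = 8.617×10⁻⁵ × 566 K = 0.048772 eV.
Eᵢ/kT = 0.36701, 2.5424, 2.9115.
Z = Σ e^(−Eᵢ/kT) = e^(−0.36701) + e^(−2.5424) + e^(−2.9115) = 0.69280 + 0.078677 + 0.054394 = 0.82587.
P₂ = e^(−E₂/kT) / Z = 0.054394/0.82587 = 0.0659.

0.0659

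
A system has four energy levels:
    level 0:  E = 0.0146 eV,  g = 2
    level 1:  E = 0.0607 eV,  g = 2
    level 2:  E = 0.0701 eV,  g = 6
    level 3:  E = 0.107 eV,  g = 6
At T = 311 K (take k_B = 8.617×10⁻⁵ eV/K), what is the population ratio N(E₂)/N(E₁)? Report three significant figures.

2.11

k_BT = 8.617×10⁻⁵ × 311 K = 0.026799 eV.
n₂/n₁ = (g₂/g₁) exp[−(E₂−E₁)/kT] = (6/2) × exp(−(0.0094 eV)/(0.026799 eV)) = (6/2) × exp(-0.35076) = 2.11.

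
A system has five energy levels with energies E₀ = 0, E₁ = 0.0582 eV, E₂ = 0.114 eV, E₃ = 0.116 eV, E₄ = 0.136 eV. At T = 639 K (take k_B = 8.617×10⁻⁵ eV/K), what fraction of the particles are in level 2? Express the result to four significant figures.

k_BT = 8.617×10⁻⁵ × 639 K = 0.0550626 eV.
Eᵢ/kT = 0, 1.05698, 2.07037, 2.10669, 2.46992.
Z = Σ e^(−Eᵢ/kT) = e^(−0) + e^(−1.05698) + e^(−2.07037) + e^(−2.10669) + e^(−2.46992) = 1.00000 + 0.347504 + 0.126139 + 0.121640 + 0.0845916 = 1.67987.
P₂ = e^(−E₂/kT) / Z = 0.126139/1.67987 = 0.07509.

0.07509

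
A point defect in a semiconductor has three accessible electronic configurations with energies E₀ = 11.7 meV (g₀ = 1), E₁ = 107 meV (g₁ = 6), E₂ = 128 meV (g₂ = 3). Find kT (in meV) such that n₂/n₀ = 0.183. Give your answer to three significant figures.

n₂/n₀ = (g₂/g₀) exp[−(E₂−E₀)/kT] = 0.183.
⇒ (E₂−E₀)/kT = ln((3/1)/0.183) = ln(16.393) = 2.7969.
kT = 116.3 meV / 2.7969 = 41.6 meV.

41.6 meV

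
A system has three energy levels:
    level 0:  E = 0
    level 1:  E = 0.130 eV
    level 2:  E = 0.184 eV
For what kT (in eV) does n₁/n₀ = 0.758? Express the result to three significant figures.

0.469 eV

n₁/n₀ = exp[−(E₁−E₀)/kT] = 0.758.
⇒ (E₁−E₀)/kT = ln(1/0.758) = ln(1.3193) = 0.27710.
kT = 0.130 eV / 0.27710 = 0.469 eV.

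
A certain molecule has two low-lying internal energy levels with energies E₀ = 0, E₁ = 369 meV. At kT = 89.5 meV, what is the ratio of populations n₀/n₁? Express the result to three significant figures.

61.7

n₀/n₁ = exp[−(E₀−E₁)/kT] = exp(−(-369 meV)/(89.5 meV)) = exp(4.1229) = 61.7.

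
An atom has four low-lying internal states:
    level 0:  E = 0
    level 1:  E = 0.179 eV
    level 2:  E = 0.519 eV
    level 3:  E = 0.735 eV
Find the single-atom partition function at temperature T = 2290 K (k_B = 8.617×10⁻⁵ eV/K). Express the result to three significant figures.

Z = 1.50

k_BT = 8.617×10⁻⁵ × 2290 K = 0.19733 eV.
Eᵢ/kT = 0, 0.90711, 2.6301, 3.7247.
Z = Σ e^(−Eᵢ/kT) = e^(−0) + e^(−0.90711) + e^(−2.6301) + e^(−3.7247) = 1.0000 + 0.40369 + 0.072071 + 0.024120 = 1.4999.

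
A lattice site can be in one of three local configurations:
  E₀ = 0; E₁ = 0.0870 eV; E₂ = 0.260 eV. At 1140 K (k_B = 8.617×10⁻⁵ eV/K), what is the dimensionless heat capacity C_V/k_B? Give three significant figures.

0.414

k_BT = 8.617×10⁻⁵ × 1140 K = 0.098234 eV.
Eᵢ/kT = 0, 0.88564, 2.6467.
Z = Σ e^(−Eᵢ/kT) = e^(−0) + e^(−0.88564) + e^(−2.6467) = 1.0000 + 0.41245 + 0.070885 = 1.4833.
⟨E⟩ = 0.036616 eV, ⟨E²⟩ = 0.0053352 eV².
C_V/k_B = (⟨E²⟩ − ⟨E⟩²)/(kT)² = (0.0053352 − 0.0013407)/0.0096499 = 0.414.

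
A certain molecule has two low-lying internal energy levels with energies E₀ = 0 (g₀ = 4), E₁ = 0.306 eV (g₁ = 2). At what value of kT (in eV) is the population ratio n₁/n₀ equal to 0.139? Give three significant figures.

n₁/n₀ = (g₁/g₀) exp[−(E₁−E₀)/kT] = 0.139.
⇒ (E₁−E₀)/kT = ln((2/4)/0.139) = ln(3.5971) = 1.2801.
kT = 0.306 eV / 1.2801 = 0.239 eV.

0.239 eV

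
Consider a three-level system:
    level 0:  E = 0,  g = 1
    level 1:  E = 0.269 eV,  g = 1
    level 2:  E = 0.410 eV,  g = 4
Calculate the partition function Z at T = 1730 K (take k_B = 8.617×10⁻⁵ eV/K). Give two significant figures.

Z = 1.4

k_BT = 8.617×10⁻⁵ × 1730 K = 0.1491 eV.
Eᵢ/kT = 0, 1.804, 2.750.
Z = Σ gᵢe^(−Eᵢ/kT) = 1·e^(−0) + 1·e^(−1.804) + 4·e^(−2.750) = 1.000 + 0.1646 + 0.2557 = 1.420.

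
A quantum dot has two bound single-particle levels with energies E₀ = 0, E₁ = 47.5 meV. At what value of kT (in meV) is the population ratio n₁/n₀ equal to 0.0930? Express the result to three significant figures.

n₁/n₀ = exp[−(E₁−E₀)/kT] = 0.0930.
⇒ (E₁−E₀)/kT = ln(1/0.0930) = ln(10.753) = 2.3752.
kT = 47.5 meV / 2.3752 = 20.0 meV.

20.0 meV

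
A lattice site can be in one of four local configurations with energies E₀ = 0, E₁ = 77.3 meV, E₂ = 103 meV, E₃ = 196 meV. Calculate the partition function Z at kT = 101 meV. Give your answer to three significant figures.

Eᵢ/kT = 0, 0.76535, 1.0198, 1.9406.
Z = Σ e^(−Eᵢ/kT) = e^(−0) + e^(−0.76535) + e^(−1.0198) + e^(−1.9406) = 1.0000 + 0.46517 + 0.36067 + 0.14362 = 1.9695.

Z = 1.97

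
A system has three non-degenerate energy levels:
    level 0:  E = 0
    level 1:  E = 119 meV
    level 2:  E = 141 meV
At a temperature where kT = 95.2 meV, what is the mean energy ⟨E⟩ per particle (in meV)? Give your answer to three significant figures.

Eᵢ/kT = 0, 1.2500, 1.4811.
Z = Σ e^(−Eᵢ/kT) = e^(−0) + e^(−1.2500) + e^(−1.4811) = 1.0000 + 0.28650 + 0.22739 = 1.5139.
⟨E⟩ = Σ Eᵢ e^(−Eᵢ/kT) / Z = (0·1.0000 + 119·0.28650 + 141·0.22739) / 1.5139 = 43.7 meV.

43.7 meV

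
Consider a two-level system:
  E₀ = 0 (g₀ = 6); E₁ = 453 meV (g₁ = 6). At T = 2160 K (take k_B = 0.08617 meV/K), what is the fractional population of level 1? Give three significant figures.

0.0806

k_BT = 0.08617 × 2160 K = 186.13 meV.
Eᵢ/kT = 0, 2.4338.
Z = Σ gᵢe^(−Eᵢ/kT) = 6·e^(−0) + 6·e^(−2.4338) = 6.0000 + 0.52622 = 6.5262.
P₁ = g₁ e^(−E₁/kT) / Z = 0.52622/6.5262 = 0.0806.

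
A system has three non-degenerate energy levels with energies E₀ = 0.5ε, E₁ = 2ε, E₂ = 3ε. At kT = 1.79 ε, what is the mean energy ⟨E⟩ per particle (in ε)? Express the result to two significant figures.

1.3 ε

Eᵢ/kT = 0.2793, 1.117, 1.676.
Z = Σ e^(−Eᵢ/kT) = e^(−0.2793) + e^(−1.117) + e^(−1.676) = 0.7563 + 0.3273 + 0.1871 = 1.271.
⟨E⟩ = Σ Eᵢ e^(−Eᵢ/kT) / Z = (0.5·0.7563 + 2·0.3273 + 3·0.1871) / 1.271 = 1.3 ε.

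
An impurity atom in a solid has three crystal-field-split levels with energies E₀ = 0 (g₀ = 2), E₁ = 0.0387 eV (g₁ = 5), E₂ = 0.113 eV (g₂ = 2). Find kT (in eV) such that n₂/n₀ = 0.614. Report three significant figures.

0.232 eV

n₂/n₀ = (g₂/g₀) exp[−(E₂−E₀)/kT] = 0.614.
⇒ (E₂−E₀)/kT = ln((2/2)/0.614) = ln(1.6287) = 0.48778.
kT = 0.113 eV / 0.48778 = 0.232 eV.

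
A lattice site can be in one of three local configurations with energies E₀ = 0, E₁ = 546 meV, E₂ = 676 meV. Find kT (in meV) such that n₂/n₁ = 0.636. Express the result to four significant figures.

287.3 meV

n₂/n₁ = exp[−(E₂−E₁)/kT] = 0.636.
⇒ (E₂−E₁)/kT = ln(1/0.636) = ln(1.57233) = 0.452559.
kT = 130 meV / 0.452559 = 287.3 meV.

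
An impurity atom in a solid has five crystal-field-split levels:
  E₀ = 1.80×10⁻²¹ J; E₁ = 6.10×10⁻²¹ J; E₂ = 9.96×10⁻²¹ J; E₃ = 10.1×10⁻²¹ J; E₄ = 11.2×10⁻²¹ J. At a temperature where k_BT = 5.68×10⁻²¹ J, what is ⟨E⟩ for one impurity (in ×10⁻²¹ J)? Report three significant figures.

5.41 ×10⁻²¹ J

Eᵢ/kT = 0.31690, 1.0739, 1.7535, 1.7782, 1.9718.
Z = Σ e^(−Eᵢ/kT) = e^(−0.31690) + e^(−1.0739) + e^(−1.7535) + e^(−1.7782) + e^(−1.9718) = 0.72840 + 0.34167 + 0.17317 + 0.16894 + 0.13921 = 1.5514.
⟨E⟩ = Σ Eᵢ e^(−Eᵢ/kT) / Z = (1.80·0.72840 + 6.10·0.34167 + 9.96·0.17317 + 10.1·0.16894 + 11.2·0.13921) / 1.5514 = 5.41 ×10⁻²¹ J.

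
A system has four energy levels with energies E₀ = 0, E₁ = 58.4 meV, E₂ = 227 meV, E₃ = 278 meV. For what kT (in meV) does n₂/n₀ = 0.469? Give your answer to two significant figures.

300 meV

n₂/n₀ = exp[−(E₂−E₀)/kT] = 0.469.
⇒ (E₂−E₀)/kT = ln(1/0.469) = ln(2.132) = 0.7571.
kT = 227 meV / 0.7571 = 300 meV.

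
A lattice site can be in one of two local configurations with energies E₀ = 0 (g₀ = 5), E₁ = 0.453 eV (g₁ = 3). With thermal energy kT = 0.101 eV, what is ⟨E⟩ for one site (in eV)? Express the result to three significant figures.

0.00304 eV

Eᵢ/kT = 0, 4.4851.
Z = Σ gᵢe^(−Eᵢ/kT) = 5·e^(−0) + 3·e^(−4.4851) = 5.0000 + 0.033827 = 5.0338.
⟨E⟩ = Σ Eᵢ gᵢe^(−Eᵢ/kT) / Z = (0·5.0000 + 0.453·0.033827) / 5.0338 = 0.00304 eV.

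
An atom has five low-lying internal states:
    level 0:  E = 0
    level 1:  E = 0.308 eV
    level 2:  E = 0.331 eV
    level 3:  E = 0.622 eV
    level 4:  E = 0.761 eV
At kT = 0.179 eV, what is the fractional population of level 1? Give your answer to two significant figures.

Eᵢ/kT = 0, 1.721, 1.849, 3.475, 4.251.
Z = Σ e^(−Eᵢ/kT) = e^(−0) + e^(−1.721) + e^(−1.849) + e^(−3.475) + e^(−4.251) = 1.000 + 0.1789 + 0.1574 + 0.03096 + 0.01425 = 1.382.
P₁ = e^(−E₁/kT) / Z = 0.1789/1.382 = 0.13.

0.13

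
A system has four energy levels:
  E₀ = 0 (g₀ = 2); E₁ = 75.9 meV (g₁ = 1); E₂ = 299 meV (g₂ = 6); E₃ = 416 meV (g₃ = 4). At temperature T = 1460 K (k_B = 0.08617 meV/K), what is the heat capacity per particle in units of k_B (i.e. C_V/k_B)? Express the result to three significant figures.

1.09

k_BT = 0.08617 × 1460 K = 125.81 meV.
Eᵢ/kT = 0, 0.60329, 2.3766, 3.3066.
Z = Σ gᵢe^(−Eᵢ/kT) = 2·e^(−0) + 1·e^(−0.60329) + 6·e^(−2.3766) + 4·e^(−3.3066) = 2.0000 + 0.54701 + 0.55719 + 0.14656 = 3.2508.
⟨E⟩ = 82.776 meV, ⟨E²⟩ = 24095 meV².
C_V/k_B = (⟨E²⟩ − ⟨E⟩²)/(kT)² = (24095 − 6851.9)/15828 = 1.09.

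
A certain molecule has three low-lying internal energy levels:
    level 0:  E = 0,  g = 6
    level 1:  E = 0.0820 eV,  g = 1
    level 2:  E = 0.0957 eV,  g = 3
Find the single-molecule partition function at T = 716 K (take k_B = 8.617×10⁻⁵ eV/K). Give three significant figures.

k_BT = 8.617×10⁻⁵ × 716 K = 0.061698 eV.
Eᵢ/kT = 0, 1.3291, 1.5511.
Z = Σ gᵢe^(−Eᵢ/kT) = 6·e^(−0) + 1·e^(−1.3291) + 3·e^(−1.5511) = 6.0000 + 0.26472 + 0.63604 = 6.9008.

Z = 6.90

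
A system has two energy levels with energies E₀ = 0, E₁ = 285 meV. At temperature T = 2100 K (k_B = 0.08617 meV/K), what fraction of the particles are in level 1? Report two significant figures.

0.17

k_BT = 0.08617 × 2100 K = 181.0 meV.
Eᵢ/kT = 0, 1.575.
Z = Σ e^(−Eᵢ/kT) = e^(−0) + e^(−1.575) = 1.000 + 0.2070 = 1.207.
P₁ = e^(−E₁/kT) / Z = 0.2070/1.207 = 0.17.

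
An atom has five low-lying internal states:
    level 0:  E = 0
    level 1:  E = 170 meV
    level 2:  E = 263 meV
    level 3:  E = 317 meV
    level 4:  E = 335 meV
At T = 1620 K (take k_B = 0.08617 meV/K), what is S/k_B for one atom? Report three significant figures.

k_BT = 0.08617 × 1620 K = 139.60 meV.
Eᵢ/kT = 0, 1.2178, 1.8840, 2.2708, 2.3997.
Z = Σ e^(−Eᵢ/kT) = e^(−0) + e^(−1.2178) + e^(−1.8840) + e^(−2.2708) + e^(−2.3997) = 1.0000 + 0.29588 + 0.15198 + 0.10323 + 0.090745 = 1.6418.
⟨E⟩ = Σ EᵢPᵢ = 93.430 meV.
S/k_B = ln Z + ⟨E⟩/kT = ln(1.6418) + 93.430/139.60 = 0.49579 + 0.66927 = 1.17.

1.17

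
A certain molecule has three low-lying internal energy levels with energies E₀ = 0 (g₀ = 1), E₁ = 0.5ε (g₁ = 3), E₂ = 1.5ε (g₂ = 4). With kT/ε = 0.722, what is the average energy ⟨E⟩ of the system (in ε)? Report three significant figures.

0.500 ε

Eᵢ/kT = 0, 0.69252, 2.0776.
Z = Σ gᵢe^(−Eᵢ/kT) = 1·e^(−0) + 3·e^(−0.69252) + 4·e^(−2.0776) = 1.0000 + 1.5009 + 0.50092 = 3.0018.
⟨E⟩ = Σ Eᵢ gᵢe^(−Eᵢ/kT) / Z = (0·1.0000 + 0.5·1.5009 + 1.5·0.50092) / 3.0018 = 0.500 ε.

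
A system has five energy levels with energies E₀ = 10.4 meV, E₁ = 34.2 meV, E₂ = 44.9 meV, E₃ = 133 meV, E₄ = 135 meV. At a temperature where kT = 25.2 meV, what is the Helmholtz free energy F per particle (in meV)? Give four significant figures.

-2.343 meV

Eᵢ/kT = 0.412698, 1.35714, 1.78175, 5.27778, 5.35714.
Z = Σ e^(−Eᵢ/kT) = e^(−0.412698) + e^(−1.35714) + e^(−1.78175) + e^(−5.27778) + e^(−5.35714) = 0.661862 + 0.257396 + 0.168343 + 0.00510375 + 0.00471437 = 1.09742.
F = −kT ln Z = −25.2 × ln(1.09742) = −25.2 × 0.0929620 = -2.343 meV.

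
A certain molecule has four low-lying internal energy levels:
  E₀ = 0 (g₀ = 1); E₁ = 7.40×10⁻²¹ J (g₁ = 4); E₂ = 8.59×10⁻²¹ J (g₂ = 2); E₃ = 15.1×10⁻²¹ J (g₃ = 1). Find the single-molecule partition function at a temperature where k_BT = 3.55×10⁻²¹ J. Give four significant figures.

Eᵢ/kT = 0, 2.08451, 2.41972, 4.25352.
Z = Σ gᵢe^(−Eᵢ/kT) = 1·e^(−0) + 4·e^(−2.08451) + 2·e^(−2.41972) + 1·e^(−4.25352) = 1.00000 + 0.497472 + 0.177893 + 0.0142141 = 1.68958.

Z = 1.690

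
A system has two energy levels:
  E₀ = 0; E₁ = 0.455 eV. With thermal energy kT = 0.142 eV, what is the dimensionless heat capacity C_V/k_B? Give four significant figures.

0.3849

Eᵢ/kT = 0, 3.20423.
Z = Σ e^(−Eᵢ/kT) = e^(−0) + e^(−3.20423) = 1.00000 + 0.0405901 = 1.04059.
⟨E⟩ = 0.0177481 eV, ⟨E²⟩ = 0.00807539 eV².
C_V/k_B = (⟨E²⟩ − ⟨E⟩²)/(kT)² = (0.00807539 − 0.000314995)/0.0201640 = 0.3849.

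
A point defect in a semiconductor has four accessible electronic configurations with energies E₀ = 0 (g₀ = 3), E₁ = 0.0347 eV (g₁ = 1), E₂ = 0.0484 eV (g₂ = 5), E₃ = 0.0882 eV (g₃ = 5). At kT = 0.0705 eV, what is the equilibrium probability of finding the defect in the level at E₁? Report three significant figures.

Eᵢ/kT = 0, 0.49220, 0.68652, 1.2511.
Z = Σ gᵢe^(−Eᵢ/kT) = 3·e^(−0) + 1·e^(−0.49220) + 5·e^(−0.68652) + 5·e^(−1.2511) = 3.0000 + 0.61128 + 2.5166 + 1.4309 = 7.5588.
P₁ = g₁ e^(−E₁/kT) / Z = 0.61128/7.5588 = 0.0809.

0.0809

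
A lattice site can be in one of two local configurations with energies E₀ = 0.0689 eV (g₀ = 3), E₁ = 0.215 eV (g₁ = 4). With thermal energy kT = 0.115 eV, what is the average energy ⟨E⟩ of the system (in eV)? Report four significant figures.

0.1087 eV

Eᵢ/kT = 0.599130, 1.86957.
Z = Σ gᵢe^(−Eᵢ/kT) = 3·e^(−0.599130) + 4·e^(−1.86957) = 1.64787 + 0.616760 = 2.26463.
⟨E⟩ = Σ Eᵢ gᵢe^(−Eᵢ/kT) / Z = (0.0689·1.64787 + 0.215·0.616760) / 2.26463 = 0.1087 eV.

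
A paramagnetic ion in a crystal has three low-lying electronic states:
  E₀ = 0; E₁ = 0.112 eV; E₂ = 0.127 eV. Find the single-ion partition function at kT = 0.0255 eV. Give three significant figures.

Eᵢ/kT = 0, 4.3922, 4.9804.
Z = Σ e^(−Eᵢ/kT) = e^(−0) + e^(−4.3922) + e^(−4.9804) = 1.0000 + 0.012373 + 0.0068713 = 1.0192.

Z = 1.02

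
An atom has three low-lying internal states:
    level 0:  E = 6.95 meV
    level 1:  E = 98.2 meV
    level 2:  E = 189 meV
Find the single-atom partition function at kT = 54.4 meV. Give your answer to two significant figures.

Eᵢ/kT = 0.1278, 1.805, 3.474.
Z = Σ e^(−Eᵢ/kT) = e^(−0.1278) + e^(−1.805) + e^(−3.474) = 0.8800 + 0.1645 + 0.03099 = 1.075.

Z = 1.1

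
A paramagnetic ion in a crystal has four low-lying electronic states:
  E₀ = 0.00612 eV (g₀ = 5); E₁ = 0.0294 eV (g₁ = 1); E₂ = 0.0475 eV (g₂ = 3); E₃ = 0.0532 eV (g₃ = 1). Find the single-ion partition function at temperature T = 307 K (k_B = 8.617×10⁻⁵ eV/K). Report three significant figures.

k_BT = 8.617×10⁻⁵ × 307 K = 0.026454 eV.
Eᵢ/kT = 0.23134, 1.1114, 1.7956, 2.0110.
Z = Σ gᵢe^(−Eᵢ/kT) = 5·e^(−0.23134) + 1·e^(−1.1114) + 3·e^(−1.7956) + 1·e^(−2.0110) = 3.9673 + 0.32910 + 0.49808 + 0.13385 = 4.9283.

Z = 4.93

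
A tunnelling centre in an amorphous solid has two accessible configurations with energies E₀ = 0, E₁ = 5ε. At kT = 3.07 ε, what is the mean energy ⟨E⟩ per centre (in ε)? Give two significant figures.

0.82 ε

Eᵢ/kT = 0, 1.629.
Z = Σ e^(−Eᵢ/kT) = e^(−0) + e^(−1.629) = 1.000 + 0.1961 = 1.196.
⟨E⟩ = Σ Eᵢ e^(−Eᵢ/kT) / Z = (0·1.000 + 5·0.1961) / 1.196 = 0.82 ε.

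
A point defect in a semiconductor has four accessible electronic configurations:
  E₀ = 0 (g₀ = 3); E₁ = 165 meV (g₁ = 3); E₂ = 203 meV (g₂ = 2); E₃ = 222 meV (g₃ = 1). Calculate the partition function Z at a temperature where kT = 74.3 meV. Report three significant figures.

Z = 3.51

Eᵢ/kT = 0, 2.2207, 2.7322, 2.9879.
Z = Σ gᵢe^(−Eᵢ/kT) = 3·e^(−0) + 3·e^(−2.2207) + 2·e^(−2.7322) + 1·e^(−2.9879) = 3.0000 + 0.32560 + 0.13015 + 0.050393 = 3.5061.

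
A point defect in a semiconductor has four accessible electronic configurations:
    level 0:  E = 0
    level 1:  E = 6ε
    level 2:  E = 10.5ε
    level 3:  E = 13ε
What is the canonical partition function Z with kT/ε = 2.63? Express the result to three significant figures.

Z = 1.13

Eᵢ/kT = 0, 2.2814, 3.9924, 4.9430.
Z = Σ e^(−Eᵢ/kT) = e^(−0) + e^(−2.2814) + e^(−3.9924) + e^(−4.9430) = 1.0000 + 0.10214 + 0.018455 + 0.0071332 = 1.1277.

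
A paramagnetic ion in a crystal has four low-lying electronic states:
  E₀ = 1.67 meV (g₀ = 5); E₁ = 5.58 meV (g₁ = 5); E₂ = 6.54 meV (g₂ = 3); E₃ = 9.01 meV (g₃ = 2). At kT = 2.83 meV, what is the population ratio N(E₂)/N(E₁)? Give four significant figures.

n₂/n₁ = (g₂/g₁) exp[−(E₂−E₁)/kT] = (3/5) × exp(−(0.96 meV)/(2.83 meV)) = (3/5) × exp(-0.339223) = 0.4274.

0.4274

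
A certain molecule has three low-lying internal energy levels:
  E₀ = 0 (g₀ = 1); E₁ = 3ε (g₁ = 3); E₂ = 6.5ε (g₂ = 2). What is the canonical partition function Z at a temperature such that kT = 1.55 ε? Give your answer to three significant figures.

Z = 1.46

Eᵢ/kT = 0, 1.9355, 4.1935.
Z = Σ gᵢe^(−Eᵢ/kT) = 1·e^(−0) + 3·e^(−1.9355) + 2·e^(−4.1935) = 1.0000 + 0.43306 + 0.030187 = 1.4632.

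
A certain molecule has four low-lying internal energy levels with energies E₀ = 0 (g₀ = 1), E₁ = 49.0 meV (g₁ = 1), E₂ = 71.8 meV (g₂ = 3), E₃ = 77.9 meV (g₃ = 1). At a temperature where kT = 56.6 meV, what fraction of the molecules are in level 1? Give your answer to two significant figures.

Eᵢ/kT = 0, 0.8657, 1.269, 1.376.
Z = Σ gᵢe^(−Eᵢ/kT) = 1·e^(−0) + 1·e^(−0.8657) + 3·e^(−1.269) + 1·e^(−1.376) = 1.000 + 0.4208 + 0.8433 + 0.2526 = 2.517.
P₁ = g₁ e^(−E₁/kT) / Z = 0.4208/2.517 = 0.17.

0.17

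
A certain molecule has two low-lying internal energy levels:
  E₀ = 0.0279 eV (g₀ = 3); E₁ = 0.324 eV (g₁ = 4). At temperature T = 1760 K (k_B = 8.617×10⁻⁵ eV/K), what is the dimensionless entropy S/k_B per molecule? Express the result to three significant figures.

1.58

k_BT = 8.617×10⁻⁵ × 1760 K = 0.15166 eV.
Eᵢ/kT = 0.18396, 2.1364.
Z = Σ gᵢe^(−Eᵢ/kT) = 3·e^(−0.18396) + 4·e^(−2.1364) = 2.4959 + 0.47232 = 2.9682.
⟨E⟩ = Σ EᵢPᵢ = 0.075018 eV.
S/k_B = ln Z + ⟨E⟩/kT = ln(2.9682) + 0.075018/0.15166 = 1.0880 + 0.49465 = 1.58.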